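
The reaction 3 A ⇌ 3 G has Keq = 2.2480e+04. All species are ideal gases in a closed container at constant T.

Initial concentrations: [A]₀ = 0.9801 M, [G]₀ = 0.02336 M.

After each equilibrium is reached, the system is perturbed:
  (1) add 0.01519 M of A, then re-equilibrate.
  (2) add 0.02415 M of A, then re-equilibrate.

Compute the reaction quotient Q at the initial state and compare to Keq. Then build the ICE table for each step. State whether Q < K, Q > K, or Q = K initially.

Q₀ = 1.3540e-05 vs Keq = 2.2480e+04 ⇒ Q<K, forward
Step 1:
                    A           G
  init         0.9801     0.02336
  Δ           -0.9458      0.9458
  eq          0.03434      0.9691
  solve Keq expr → x = 0.3153; check Q = 2.2480e+04
Then add 0.01519 M of A.
Step 2:
                    A           G
  init        0.04953      0.9691
  Δ          -0.01467     0.01467
  eq          0.03486      0.9838
  solve Keq expr → x = 0.00489; check Q = 2.2480e+04
Then add 0.02415 M of A.
Step 3:
                    A           G
  init        0.05901      0.9838
  Δ          -0.02332     0.02332
  eq          0.03568       1.007
  solve Keq expr → x = 0.007775; check Q = 2.2480e+04

Q₀ = 1.3540e-05; Q < K (proceeds forward)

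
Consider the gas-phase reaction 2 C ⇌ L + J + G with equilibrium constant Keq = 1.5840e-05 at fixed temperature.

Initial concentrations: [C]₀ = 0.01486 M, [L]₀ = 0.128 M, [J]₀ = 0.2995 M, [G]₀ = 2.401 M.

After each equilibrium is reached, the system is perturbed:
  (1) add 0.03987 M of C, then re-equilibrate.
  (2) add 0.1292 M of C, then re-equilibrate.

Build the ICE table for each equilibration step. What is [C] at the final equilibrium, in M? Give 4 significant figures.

Q₀ = 416.8 vs Keq = 1.5840e-05 ⇒ Q>K, reverse
Step 1:
                   C          L          J          G
  I          0.01486      0.128     0.2995      2.401
  C            0.256     -0.128     -0.128     -0.128
  E           0.2709 2.9809e-06     0.1715      2.273
  solve Keq expr → x = -0.128; check Q = 1.5840e-05
Then add 0.03987 M of C.
Step 2:
                   C          L          J          G
  I           0.3107 2.9809e-06     0.1715      2.273
  C       -1.8842e-06 9.4212e-07 9.4212e-07 9.4212e-07
  E           0.3107 3.9231e-06     0.1715      2.273
  solve Keq expr → x = 9.4212e-07; check Q = 1.5840e-05
Then add 0.1292 M of C.
Step 3:
                   C          L          J          G
  I           0.4399 3.9231e-06     0.1715      2.273
  C       -7.8805e-06 3.9403e-06 3.9403e-06 3.9403e-06
  E           0.4399 7.8633e-06     0.1715      2.273
  solve Keq expr → x = 3.9403e-06; check Q = 1.5840e-05

[C]_eq = 0.4399 M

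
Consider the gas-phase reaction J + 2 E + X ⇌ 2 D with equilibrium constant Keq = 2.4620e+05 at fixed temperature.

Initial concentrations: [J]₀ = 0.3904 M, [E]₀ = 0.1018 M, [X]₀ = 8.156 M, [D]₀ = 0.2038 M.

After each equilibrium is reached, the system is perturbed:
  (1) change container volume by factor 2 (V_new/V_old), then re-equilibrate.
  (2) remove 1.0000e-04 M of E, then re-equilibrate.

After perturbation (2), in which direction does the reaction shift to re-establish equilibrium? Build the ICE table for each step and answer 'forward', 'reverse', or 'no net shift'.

Q₀ = 1.259 vs Keq = 2.4620e+05 ⇒ Q<K, forward
Step 1:
                  J         E         X         D
  I          0.3904    0.1018     8.156    0.2038
  C        -0.05071   -0.1014  -0.05071    0.1014
  E          0.3397 3.7073e-04     8.105    0.3052
  solve Keq expr → x = 0.05071; check Q = 2.4620e+05
Then change container volume by factor 2 (V_new/V_old).
Step 2:
                  J         E         X         D
  I          0.1698 1.8537e-04     4.053    0.1526
  C       9.2406e-05 1.8481e-04 9.2406e-05 -1.8481e-04
  E          0.1699 3.7018e-04     4.053    0.1524
  solve Keq expr → x = -9.2406e-05; check Q = 2.4620e+05
Then remove 1.0000e-04 M of E.
Step 3:
                  J         E         X         D
  I          0.1699 2.7018e-04     4.053    0.1524
  C       4.9851e-05 9.9701e-05 4.9851e-05 -9.9701e-05
  E            0.17 3.6988e-04     4.053    0.1523
  solve Keq expr → x = -4.9851e-05; check Q = 2.4620e+05

Direction: reverse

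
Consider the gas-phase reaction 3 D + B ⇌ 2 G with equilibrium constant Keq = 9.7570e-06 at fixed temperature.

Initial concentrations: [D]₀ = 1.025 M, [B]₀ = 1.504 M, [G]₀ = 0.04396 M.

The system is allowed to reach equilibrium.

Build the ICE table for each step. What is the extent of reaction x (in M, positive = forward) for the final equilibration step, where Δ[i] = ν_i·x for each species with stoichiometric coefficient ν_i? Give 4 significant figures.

Q₀ = 0.001193 vs Keq = 9.7570e-06 ⇒ Q>K, reverse
Step 1:
                  D         B         G
  I           1.025     1.504   0.04396
  C         0.05941    0.0198  -0.03961
  E           1.084     1.524  0.004354
  solve Keq expr → x = -0.0198; check Q = 9.7570e-06

x = -0.0198 M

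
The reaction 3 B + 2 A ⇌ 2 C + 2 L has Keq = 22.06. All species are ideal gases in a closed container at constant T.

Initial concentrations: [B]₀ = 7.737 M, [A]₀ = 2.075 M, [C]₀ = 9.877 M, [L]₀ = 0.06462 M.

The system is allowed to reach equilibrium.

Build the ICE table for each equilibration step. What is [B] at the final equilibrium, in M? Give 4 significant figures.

Q₀ = 2.0428e-04 vs Keq = 22.06 ⇒ Q<K, forward
Step 1:
                  B         A         C         L
  Initial     7.737     2.075     9.877   0.06462
  Change     -2.557    -1.705     1.705     1.705
  Equil        5.18    0.3701     11.58     1.769
  solve Keq expr → x = 0.8524; check Q = 22.06

[B]_eq = 5.18 M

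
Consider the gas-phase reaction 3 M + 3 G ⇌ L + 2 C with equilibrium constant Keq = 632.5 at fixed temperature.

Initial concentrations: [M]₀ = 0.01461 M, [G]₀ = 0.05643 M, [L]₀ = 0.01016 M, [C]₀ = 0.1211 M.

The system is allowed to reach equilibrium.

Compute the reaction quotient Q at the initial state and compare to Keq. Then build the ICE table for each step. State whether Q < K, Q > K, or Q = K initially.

Q₀ = 2.6589e+05 vs Keq = 632.5 ⇒ Q>K, reverse
Step 1:
                  M         G         L         C
  Initial   0.01461   0.05643   0.01016    0.1211
  Change    0.02479   0.02479 -0.008264  -0.01653
  Equil      0.0394   0.08122  0.001896    0.1046
  solve Keq expr → x = -0.008264; check Q = 632.5

Q₀ = 2.6589e+05; Q > K (proceeds reverse)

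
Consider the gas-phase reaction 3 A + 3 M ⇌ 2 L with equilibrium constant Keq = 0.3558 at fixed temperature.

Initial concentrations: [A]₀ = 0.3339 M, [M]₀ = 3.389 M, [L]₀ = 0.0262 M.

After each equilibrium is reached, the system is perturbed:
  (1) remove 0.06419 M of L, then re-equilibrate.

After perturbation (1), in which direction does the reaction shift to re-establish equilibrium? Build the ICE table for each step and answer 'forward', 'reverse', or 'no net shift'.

Q₀ = 4.7374e-04 vs Keq = 0.3558 ⇒ Q<K, forward
Step 1:
                   A          M          L
  Initial     0.3339      3.389     0.0262
  Change     -0.2027    -0.2027     0.1351
  Equil       0.1312      3.186     0.1613
  solve Keq expr → x = 0.06755; check Q = 0.3558
Then remove 0.06419 M of L.
Step 2:
                   A          M          L
  Initial     0.1312      3.186    0.09712
  Change    -0.02599   -0.02599    0.01732
  Equil       0.1053       3.16     0.1144
  solve Keq expr → x = 0.008662; check Q = 0.3558

Direction: forward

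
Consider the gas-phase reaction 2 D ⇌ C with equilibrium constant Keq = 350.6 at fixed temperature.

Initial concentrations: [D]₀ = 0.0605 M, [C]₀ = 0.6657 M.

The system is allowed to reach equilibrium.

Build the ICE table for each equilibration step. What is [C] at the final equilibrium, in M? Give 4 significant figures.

Q₀ = 181.9 vs Keq = 350.6 ⇒ Q<K, forward
Step 1:
                    D           C
  I            0.0605      0.6657
  C          -0.01665    0.008327
  E           0.04385       0.674
  solve Keq expr → x = 0.008327; check Q = 350.6

[C]_eq = 0.674 M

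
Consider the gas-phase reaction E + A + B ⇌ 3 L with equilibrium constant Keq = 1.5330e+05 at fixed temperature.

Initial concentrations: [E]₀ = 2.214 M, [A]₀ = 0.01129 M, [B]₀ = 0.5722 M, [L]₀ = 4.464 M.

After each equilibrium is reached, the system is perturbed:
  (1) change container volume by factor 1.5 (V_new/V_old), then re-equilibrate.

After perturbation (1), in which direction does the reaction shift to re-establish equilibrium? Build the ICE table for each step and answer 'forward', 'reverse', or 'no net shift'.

Q₀ = 6219 vs Keq = 1.5330e+05 ⇒ Q<K, forward
Step 1:
                  E         A         B         L
  I           2.214   0.01129    0.5722     4.464
  C        -0.01081  -0.01081  -0.01081   0.03243
  E           2.203 4.7945e-04    0.5614     4.496
  solve Keq expr → x = 0.01081; check Q = 1.5330e+05
Then change container volume by factor 1.5 (V_new/V_old).
Step 2:
                  E         A         B         L
  I           1.469 3.1964e-04    0.3743     2.998
  C               0         0         0         0
  E           1.469 3.1964e-04    0.3743     2.998
  solve Keq expr → x = 0; check Q = 1.5330e+05

Direction: no net shift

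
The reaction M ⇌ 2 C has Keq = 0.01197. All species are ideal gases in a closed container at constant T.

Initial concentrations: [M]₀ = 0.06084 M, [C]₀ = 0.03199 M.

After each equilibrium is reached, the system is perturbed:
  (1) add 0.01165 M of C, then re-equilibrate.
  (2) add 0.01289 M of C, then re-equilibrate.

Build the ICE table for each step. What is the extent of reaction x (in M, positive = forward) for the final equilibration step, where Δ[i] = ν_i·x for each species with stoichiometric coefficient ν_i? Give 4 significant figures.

x = -0.005846 M

Q₀ = 0.01682 vs Keq = 0.01197 ⇒ Q>K, reverse
Step 1:
                   M          C
  Initial    0.06084    0.03199
  Change    0.002254  -0.004508
  Equil      0.06309    0.02748
  solve Keq expr → x = -0.002254; check Q = 0.01197
Then add 0.01165 M of C.
Step 2:
                   M          C
  Initial    0.06309    0.03913
  Change    0.005263   -0.01053
  Equil      0.06836     0.0286
  solve Keq expr → x = -0.005263; check Q = 0.01197
Then add 0.01289 M of C.
Step 3:
                   M          C
  Initial    0.06836    0.04149
  Change    0.005846   -0.01169
  Equil       0.0742     0.0298
  solve Keq expr → x = -0.005846; check Q = 0.01197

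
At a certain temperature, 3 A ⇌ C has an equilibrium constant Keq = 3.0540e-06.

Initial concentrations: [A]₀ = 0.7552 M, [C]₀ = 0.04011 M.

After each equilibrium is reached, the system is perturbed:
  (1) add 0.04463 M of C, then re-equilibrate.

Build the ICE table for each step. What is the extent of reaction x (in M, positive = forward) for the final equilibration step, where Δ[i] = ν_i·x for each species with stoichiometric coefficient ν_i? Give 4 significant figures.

x = -0.04463 M

Q₀ = 0.09313 vs Keq = 3.0540e-06 ⇒ Q>K, reverse
Step 1:
                    A           C
  init         0.7552     0.04011
  Δ            0.1203    -0.04011
  eq           0.8755  2.0496e-06
  solve Keq expr → x = -0.04011; check Q = 3.0540e-06
Then add 0.04463 M of C.
Step 2:
                    A           C
  init         0.8755     0.04463
  Δ            0.1339    -0.04463
  eq            1.009  3.1410e-06
  solve Keq expr → x = -0.04463; check Q = 3.0540e-06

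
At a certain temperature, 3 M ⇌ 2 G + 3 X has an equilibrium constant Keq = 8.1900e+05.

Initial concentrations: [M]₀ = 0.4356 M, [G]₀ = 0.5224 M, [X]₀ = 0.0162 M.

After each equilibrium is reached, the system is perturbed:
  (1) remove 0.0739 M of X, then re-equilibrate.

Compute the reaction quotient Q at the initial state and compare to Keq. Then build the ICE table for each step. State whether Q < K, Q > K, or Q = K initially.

Q₀ = 1.4037e-05; Q < K (proceeds forward)

Q₀ = 1.4037e-05 vs Keq = 8.1900e+05 ⇒ Q<K, forward
Step 1:
                   M          G          X
  I           0.4356     0.5224     0.0162
  C          -0.4314     0.2876     0.4314
  E         0.004158       0.81     0.4476
  solve Keq expr → x = 0.1438; check Q = 8.1900e+05
Then remove 0.0739 M of X.
Step 2:
                   M          G          X
  I         0.004158       0.81     0.3737
  C       -6.7876e-04 4.5251e-04 6.7876e-04
  E         0.003479     0.8105     0.3744
  solve Keq expr → x = 2.2625e-04; check Q = 8.1900e+05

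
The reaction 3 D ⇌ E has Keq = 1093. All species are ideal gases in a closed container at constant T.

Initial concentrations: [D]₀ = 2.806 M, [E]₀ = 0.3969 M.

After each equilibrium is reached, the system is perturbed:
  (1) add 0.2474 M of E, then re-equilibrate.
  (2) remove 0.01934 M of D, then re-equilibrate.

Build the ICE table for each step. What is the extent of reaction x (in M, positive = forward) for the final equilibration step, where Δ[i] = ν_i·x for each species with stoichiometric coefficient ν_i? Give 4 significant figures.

x = -0.006395 M

Q₀ = 0.01796 vs Keq = 1093 ⇒ Q<K, forward
Step 1:
                   D          E
  I            2.806     0.3969
  C             -2.7        0.9
  E           0.1059      1.297
  solve Keq expr → x = 0.9; check Q = 1093
Then add 0.2474 M of E.
Step 2:
                   D          E
  I           0.1059      1.544
  C         0.006293  -0.002098
  E           0.1122      1.542
  solve Keq expr → x = -0.002098; check Q = 1093
Then remove 0.01934 M of D.
Step 3:
                   D          E
  I          0.09282      1.542
  C          0.01918  -0.006395
  E            0.112      1.536
  solve Keq expr → x = -0.006395; check Q = 1093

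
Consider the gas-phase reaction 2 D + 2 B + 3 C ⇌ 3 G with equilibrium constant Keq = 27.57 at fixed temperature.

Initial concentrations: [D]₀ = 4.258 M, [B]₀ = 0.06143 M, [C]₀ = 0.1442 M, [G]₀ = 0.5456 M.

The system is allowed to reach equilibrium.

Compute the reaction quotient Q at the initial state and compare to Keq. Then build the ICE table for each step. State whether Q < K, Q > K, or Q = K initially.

Q₀ = 791.7; Q > K (proceeds reverse)

Q₀ = 791.7 vs Keq = 27.57 ⇒ Q>K, reverse
Step 1:
                    D           B           C           G
  I             4.258     0.06143      0.1442      0.5456
  C           0.05937     0.05937     0.08905    -0.08905
  E             4.317      0.1208      0.2333      0.4565
  solve Keq expr → x = -0.02968; check Q = 27.57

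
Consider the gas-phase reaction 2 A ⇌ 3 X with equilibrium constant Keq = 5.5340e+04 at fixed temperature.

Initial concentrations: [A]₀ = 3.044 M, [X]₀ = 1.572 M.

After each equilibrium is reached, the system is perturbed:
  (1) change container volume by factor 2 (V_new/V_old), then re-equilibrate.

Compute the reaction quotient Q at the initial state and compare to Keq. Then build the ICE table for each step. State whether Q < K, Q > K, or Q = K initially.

Q₀ = 0.4192; Q < K (proceeds forward)

Q₀ = 0.4192 vs Keq = 5.5340e+04 ⇒ Q<K, forward
Step 1:
                    A           X
  init          3.044       1.572
  Δ            -2.981       4.471
  eq          0.06315       6.043
  solve Keq expr → x = 1.49; check Q = 5.5340e+04
Then change container volume by factor 2 (V_new/V_old).
Step 2:
                    A           X
  init        0.03158       3.022
  Δ         -0.009097     0.01365
  eq          0.02248       3.035
  solve Keq expr → x = 0.004549; check Q = 5.5340e+04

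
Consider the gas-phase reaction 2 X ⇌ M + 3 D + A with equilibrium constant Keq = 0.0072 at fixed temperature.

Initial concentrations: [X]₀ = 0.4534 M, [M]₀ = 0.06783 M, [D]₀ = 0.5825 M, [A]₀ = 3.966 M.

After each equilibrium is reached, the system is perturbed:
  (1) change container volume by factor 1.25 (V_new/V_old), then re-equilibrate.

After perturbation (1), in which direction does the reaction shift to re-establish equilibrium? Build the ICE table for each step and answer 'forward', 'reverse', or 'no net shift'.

Direction: forward

Q₀ = 0.2586 vs Keq = 0.0072 ⇒ Q>K, reverse
Step 1:
                   X          M          D          A
  I           0.4534    0.06783     0.5825      3.966
  C           0.1177   -0.05885    -0.1765   -0.05885
  E           0.5711   0.008983      0.406      3.907
  solve Keq expr → x = -0.05885; check Q = 0.0072
Then change container volume by factor 1.25 (V_new/V_old).
Step 2:
                   X          M          D          A
  I           0.4569   0.007187     0.3248      3.126
  C        -0.009328   0.004664    0.01399   0.004664
  E           0.4475    0.01185     0.3388       3.13
  solve Keq expr → x = 0.004664; check Q = 0.0072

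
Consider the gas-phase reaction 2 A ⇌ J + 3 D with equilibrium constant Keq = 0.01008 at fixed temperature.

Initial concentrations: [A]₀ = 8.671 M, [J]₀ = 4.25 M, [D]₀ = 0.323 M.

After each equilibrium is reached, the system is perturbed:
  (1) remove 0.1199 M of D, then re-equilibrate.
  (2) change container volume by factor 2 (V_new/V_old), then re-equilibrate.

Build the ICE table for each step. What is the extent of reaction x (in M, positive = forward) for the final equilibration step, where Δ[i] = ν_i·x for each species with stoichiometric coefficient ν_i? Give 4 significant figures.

x = 0.05026 M

Q₀ = 0.001905 vs Keq = 0.01008 ⇒ Q<K, forward
Step 1:
                    A           J           D
  init          8.671        4.25       0.323
  Δ           -0.1533     0.07664      0.2299
  eq            8.518       4.327      0.5529
  solve Keq expr → x = 0.07664; check Q = 0.01008
Then remove 0.1199 M of D.
Step 2:
                    A           J           D
  init          8.518       4.327       0.433
  Δ          -0.07664     0.03832       0.115
  eq            8.441       4.365       0.548
  solve Keq expr → x = 0.03832; check Q = 0.01008
Then change container volume by factor 2 (V_new/V_old).
Step 3:
                    A           J           D
  init          4.221       2.182       0.274
  Δ           -0.1005     0.05026      0.1508
  eq             4.12       2.233      0.4248
  solve Keq expr → x = 0.05026; check Q = 0.01008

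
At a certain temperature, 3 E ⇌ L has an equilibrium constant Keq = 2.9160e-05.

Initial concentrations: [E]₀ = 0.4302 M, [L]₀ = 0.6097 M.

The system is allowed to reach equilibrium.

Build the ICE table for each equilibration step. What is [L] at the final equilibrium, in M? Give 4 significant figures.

Q₀ = 7.658 vs Keq = 2.9160e-05 ⇒ Q>K, reverse
Step 1:
                  E         L
  init       0.4302    0.6097
  Δ           1.828   -0.6094
  eq          2.258 3.3584e-04
  solve Keq expr → x = -0.6094; check Q = 2.9160e-05

[L]_eq = 3.3584e-04 M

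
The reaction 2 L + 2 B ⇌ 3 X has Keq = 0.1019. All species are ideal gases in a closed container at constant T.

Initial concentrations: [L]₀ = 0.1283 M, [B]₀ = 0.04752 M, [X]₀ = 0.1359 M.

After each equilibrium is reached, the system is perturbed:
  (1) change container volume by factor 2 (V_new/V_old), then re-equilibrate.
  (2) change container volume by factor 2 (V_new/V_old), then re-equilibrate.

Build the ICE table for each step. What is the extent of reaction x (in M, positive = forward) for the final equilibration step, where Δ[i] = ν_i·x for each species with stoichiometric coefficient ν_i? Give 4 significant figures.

Q₀ = 67.52 vs Keq = 0.1019 ⇒ Q>K, reverse
Step 1:
                   L          B          X
  init        0.1283    0.04752     0.1359
  Δ          0.06609    0.06609   -0.09913
  eq          0.1944     0.1136    0.03677
  solve Keq expr → x = -0.03304; check Q = 0.1019
Then change container volume by factor 2 (V_new/V_old).
Step 2:
                   L          B          X
  init       0.09719     0.0568    0.01838
  Δ          0.00214    0.00214   -0.00321
  eq         0.09933    0.05894    0.01517
  solve Keq expr → x = -0.00107; check Q = 0.1019
Then change container volume by factor 2 (V_new/V_old).
Step 3:
                   L          B          X
  init       0.04967    0.02947   0.007587
  Δ       9.1116e-04 9.1116e-04  -0.001367
  eq         0.05058    0.03038    0.00622
  solve Keq expr → x = -4.5558e-04; check Q = 0.1019

x = -4.5558e-04 M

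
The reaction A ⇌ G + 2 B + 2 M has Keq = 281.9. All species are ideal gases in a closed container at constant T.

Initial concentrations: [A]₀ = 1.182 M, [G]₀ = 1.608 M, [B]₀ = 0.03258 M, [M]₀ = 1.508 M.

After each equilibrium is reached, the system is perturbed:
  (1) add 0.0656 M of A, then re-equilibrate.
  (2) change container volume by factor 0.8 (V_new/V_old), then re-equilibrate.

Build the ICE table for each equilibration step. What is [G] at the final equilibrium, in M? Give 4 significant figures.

[G]_eq = 2.974 M

Q₀ = 0.003284 vs Keq = 281.9 ⇒ Q<K, forward
Step 1:
                    A           G           B           M
  init          1.182       1.608     0.03258       1.508
  Δ           -0.8796      0.8796       1.759       1.759
  eq           0.3024       2.488       1.792       3.267
  solve Keq expr → x = 0.8796; check Q = 281.9
Then add 0.0656 M of A.
Step 2:
                    A           G           B           M
  init          0.368       2.488       1.792       3.267
  Δ          -0.02956     0.02956     0.05912     0.05912
  eq           0.3384       2.517       1.851       3.326
  solve Keq expr → x = 0.02956; check Q = 281.9
Then change container volume by factor 0.8 (V_new/V_old).
Step 3:
                    A           G           B           M
  init         0.4231       3.146       2.314       4.158
  Δ            0.1721     -0.1721     -0.3442     -0.3442
  eq           0.5952       2.974       1.969       3.814
  solve Keq expr → x = -0.1721; check Q = 281.9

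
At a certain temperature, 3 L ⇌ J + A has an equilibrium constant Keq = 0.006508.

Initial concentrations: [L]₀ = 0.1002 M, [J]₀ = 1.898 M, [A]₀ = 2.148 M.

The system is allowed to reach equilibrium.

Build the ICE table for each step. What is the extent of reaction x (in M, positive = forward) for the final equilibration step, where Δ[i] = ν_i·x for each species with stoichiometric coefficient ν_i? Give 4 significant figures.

x = -1.338 M

Q₀ = 4053 vs Keq = 0.006508 ⇒ Q>K, reverse
Step 1:
                    L           J           A
  Initial      0.1002       1.898       2.148
  Change        4.014      -1.338      -1.338
  Equil         4.115      0.5598      0.8098
  solve Keq expr → x = -1.338; check Q = 0.006508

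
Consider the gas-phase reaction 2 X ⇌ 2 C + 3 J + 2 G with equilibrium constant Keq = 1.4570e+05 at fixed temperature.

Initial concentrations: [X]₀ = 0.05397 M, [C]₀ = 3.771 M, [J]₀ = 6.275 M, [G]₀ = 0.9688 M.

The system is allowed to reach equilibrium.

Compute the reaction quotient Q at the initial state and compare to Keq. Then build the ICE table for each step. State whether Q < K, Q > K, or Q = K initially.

Q₀ = 1.1322e+06; Q > K (proceeds reverse)

Q₀ = 1.1322e+06 vs Keq = 1.4570e+05 ⇒ Q>K, reverse
Step 1:
                    X           C           J           G
  init        0.05397       3.771       6.275      0.9688
  Δ           0.07778    -0.07778     -0.1167    -0.07778
  eq           0.1318       3.693       6.158       0.891
  solve Keq expr → x = -0.03889; check Q = 1.4570e+05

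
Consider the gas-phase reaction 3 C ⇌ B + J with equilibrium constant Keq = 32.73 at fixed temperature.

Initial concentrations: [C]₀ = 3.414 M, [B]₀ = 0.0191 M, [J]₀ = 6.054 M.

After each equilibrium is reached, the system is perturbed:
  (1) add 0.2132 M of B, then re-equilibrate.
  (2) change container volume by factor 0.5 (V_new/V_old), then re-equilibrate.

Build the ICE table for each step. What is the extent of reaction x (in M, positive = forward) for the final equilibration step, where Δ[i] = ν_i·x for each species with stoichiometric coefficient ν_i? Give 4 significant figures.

x = 0.08186 M

Q₀ = 0.002906 vs Keq = 32.73 ⇒ Q<K, forward
Step 1:
                  C         B         J
  Initial     3.414    0.0191     6.054
  Change     -2.824    0.9414    0.9414
  Equil      0.5899    0.9605     6.995
  solve Keq expr → x = 0.9414; check Q = 32.73
Then add 0.2132 M of B.
Step 2:
                  C         B         J
  Initial    0.5899     1.174     6.995
  Change     0.0381   -0.0127   -0.0127
  Equil       0.628     1.161     6.983
  solve Keq expr → x = -0.0127; check Q = 32.73
Then change container volume by factor 0.5 (V_new/V_old).
Step 3:
                  C         B         J
  Initial     1.256     2.322     13.97
  Change    -0.2456   0.08186   0.08186
  Equil        1.01     2.404     14.05
  solve Keq expr → x = 0.08186; check Q = 32.73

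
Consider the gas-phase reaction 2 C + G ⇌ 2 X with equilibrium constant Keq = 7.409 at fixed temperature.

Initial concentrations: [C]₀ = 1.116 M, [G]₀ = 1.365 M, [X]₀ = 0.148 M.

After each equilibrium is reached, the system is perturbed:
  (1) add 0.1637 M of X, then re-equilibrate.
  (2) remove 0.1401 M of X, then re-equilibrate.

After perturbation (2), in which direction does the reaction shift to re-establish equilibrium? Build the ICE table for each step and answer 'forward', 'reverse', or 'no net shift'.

Direction: forward

Q₀ = 0.01288 vs Keq = 7.409 ⇒ Q<K, forward
Step 1:
                   C          G          X
  init         1.116      1.365      0.148
  Δ          -0.7736    -0.3868     0.7736
  eq          0.3424     0.9782     0.9216
  solve Keq expr → x = 0.3868; check Q = 7.409
Then add 0.1637 M of X.
Step 2:
                   C          G          X
  init        0.3424     0.9782      1.085
  Δ          0.04139     0.0207   -0.04139
  eq          0.3837     0.9989      1.044
  solve Keq expr → x = -0.0207; check Q = 7.409
Then remove 0.1401 M of X.
Step 3:
                   C          G          X
  init        0.3837     0.9989     0.9039
  Δ         -0.03539    -0.0177    0.03539
  eq          0.3484     0.9812     0.9392
  solve Keq expr → x = 0.0177; check Q = 7.409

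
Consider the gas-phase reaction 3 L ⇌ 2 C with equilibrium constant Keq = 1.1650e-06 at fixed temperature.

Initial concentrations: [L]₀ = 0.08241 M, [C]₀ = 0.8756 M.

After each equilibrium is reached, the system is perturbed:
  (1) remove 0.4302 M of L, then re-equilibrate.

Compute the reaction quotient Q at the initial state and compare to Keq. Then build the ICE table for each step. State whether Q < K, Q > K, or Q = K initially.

Q₀ = 1370; Q > K (proceeds reverse)

Q₀ = 1370 vs Keq = 1.1650e-06 ⇒ Q>K, reverse
Step 1:
                  L         C
  Initial   0.08241    0.8756
  Change      1.311   -0.8738
  Equil       1.393  0.001775
  solve Keq expr → x = -0.4369; check Q = 1.1650e-06
Then remove 0.4302 M of L.
Step 2:
                  L         C
  Initial    0.9629  0.001775
  Change    0.00113 -7.5312e-04
  Equil      0.9641  0.001022
  solve Keq expr → x = -3.7656e-04; check Q = 1.1650e-06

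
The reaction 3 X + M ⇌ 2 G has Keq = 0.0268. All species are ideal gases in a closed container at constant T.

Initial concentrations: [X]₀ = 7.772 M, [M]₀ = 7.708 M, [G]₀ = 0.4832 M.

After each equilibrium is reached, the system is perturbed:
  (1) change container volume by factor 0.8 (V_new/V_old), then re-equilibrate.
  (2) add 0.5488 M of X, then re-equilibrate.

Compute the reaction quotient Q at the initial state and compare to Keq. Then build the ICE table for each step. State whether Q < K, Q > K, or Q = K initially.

Q₀ = 6.4523e-05; Q < K (proceeds forward)

Q₀ = 6.4523e-05 vs Keq = 0.0268 ⇒ Q<K, forward
Step 1:
                    X           M           G
  I             7.772       7.708      0.4832
  C            -3.938      -1.313       2.625
  E             3.834       6.395       3.108
  solve Keq expr → x = 1.313; check Q = 0.0268
Then change container volume by factor 0.8 (V_new/V_old).
Step 2:
                    X           M           G
  I             4.793       7.994       3.885
  C           -0.4336     -0.1445      0.2891
  E             4.359        7.85       4.175
  solve Keq expr → x = 0.1445; check Q = 0.0268
Then add 0.5488 M of X.
Step 3:
                    X           M           G
  I             4.908        7.85       4.175
  C             -0.36       -0.12        0.24
  E             4.548        7.73       4.415
  solve Keq expr → x = 0.12; check Q = 0.0268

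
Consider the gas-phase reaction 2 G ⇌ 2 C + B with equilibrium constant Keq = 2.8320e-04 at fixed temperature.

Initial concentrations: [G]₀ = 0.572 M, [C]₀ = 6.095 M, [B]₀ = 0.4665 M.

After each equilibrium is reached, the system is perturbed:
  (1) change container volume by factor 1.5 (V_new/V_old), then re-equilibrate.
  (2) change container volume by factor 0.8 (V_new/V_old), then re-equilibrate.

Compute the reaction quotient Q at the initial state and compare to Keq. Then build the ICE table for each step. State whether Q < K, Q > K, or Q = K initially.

Q₀ = 52.97 vs Keq = 2.8320e-04 ⇒ Q>K, reverse
Step 1:
                  G         C         B
  I           0.572     6.095    0.4665
  C           0.933    -0.933   -0.4665
  E           1.505     5.162 2.4071e-05
  solve Keq expr → x = -0.4665; check Q = 2.8320e-04
Then change container volume by factor 1.5 (V_new/V_old).
Step 2:
                  G         C         B
  I           1.003     3.441 1.6047e-05
  C       -1.6045e-05 1.6045e-05 8.0227e-06
  E           1.003     3.441 2.4070e-05
  solve Keq expr → x = 8.0227e-06; check Q = 2.8320e-04
Then change container volume by factor 0.8 (V_new/V_old).
Step 3:
                  G         C         B
  I           1.254     4.302 3.0088e-05
  C       1.2034e-05 -1.2034e-05 -6.0169e-06
  E           1.254     4.302 2.4071e-05
  solve Keq expr → x = -6.0169e-06; check Q = 2.8320e-04

Q₀ = 52.97; Q > K (proceeds reverse)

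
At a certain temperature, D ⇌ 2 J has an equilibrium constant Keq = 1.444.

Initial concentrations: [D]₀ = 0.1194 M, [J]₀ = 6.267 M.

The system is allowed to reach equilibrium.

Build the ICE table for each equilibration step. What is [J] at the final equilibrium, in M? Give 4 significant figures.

Q₀ = 328.9 vs Keq = 1.444 ⇒ Q>K, reverse
Step 1:
                    D           J
  Initial      0.1194       6.267
  Change        2.215      -4.431
  Equil         2.335       1.836
  solve Keq expr → x = -2.215; check Q = 1.444

[J]_eq = 1.836 M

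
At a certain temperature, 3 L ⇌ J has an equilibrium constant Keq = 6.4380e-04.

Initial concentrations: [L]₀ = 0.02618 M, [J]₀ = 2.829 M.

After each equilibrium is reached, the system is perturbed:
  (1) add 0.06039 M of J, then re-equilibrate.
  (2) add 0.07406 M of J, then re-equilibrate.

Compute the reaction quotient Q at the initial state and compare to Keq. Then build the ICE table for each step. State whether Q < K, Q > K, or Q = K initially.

Q₀ = 1.5766e+05; Q > K (proceeds reverse)

Q₀ = 1.5766e+05 vs Keq = 6.4380e-04 ⇒ Q>K, reverse
Step 1:
                  L         J
  I         0.02618     2.829
  C           7.623    -2.541
  E           7.649    0.2881
  solve Keq expr → x = -2.541; check Q = 6.4380e-04
Then add 0.06039 M of J.
Step 2:
                  L         J
  I           7.649    0.3485
  C          0.1347   -0.0449
  E           7.784    0.3036
  solve Keq expr → x = -0.0449; check Q = 6.4380e-04
Then add 0.07406 M of J.
Step 3:
                  L         J
  I           7.784    0.3777
  C          0.1636  -0.05452
  E           7.947    0.3231
  solve Keq expr → x = -0.05452; check Q = 6.4380e-04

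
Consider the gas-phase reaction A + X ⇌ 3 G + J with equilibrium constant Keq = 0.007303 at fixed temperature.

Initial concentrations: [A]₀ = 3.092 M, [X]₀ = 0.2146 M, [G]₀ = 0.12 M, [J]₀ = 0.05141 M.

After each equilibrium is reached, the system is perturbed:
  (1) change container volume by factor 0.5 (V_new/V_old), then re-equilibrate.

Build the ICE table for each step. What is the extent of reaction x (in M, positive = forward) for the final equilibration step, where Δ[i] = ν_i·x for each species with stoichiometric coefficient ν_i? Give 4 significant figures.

x = -0.05507 M

Q₀ = 1.3388e-04 vs Keq = 0.007303 ⇒ Q<K, forward
Step 1:
                   A          X          G          J
  Initial      3.092     0.2146       0.12    0.05141
  Change    -0.06285   -0.06285     0.1886    0.06285
  Equil        3.029     0.1517     0.3086     0.1143
  solve Keq expr → x = 0.06285; check Q = 0.007303
Then change container volume by factor 0.5 (V_new/V_old).
Step 2:
                   A          X          G          J
  Initial      6.058     0.3035     0.6171     0.2285
  Change     0.05507    0.05507    -0.1652   -0.05507
  Equil        6.113     0.3586     0.4519     0.1735
  solve Keq expr → x = -0.05507; check Q = 0.007303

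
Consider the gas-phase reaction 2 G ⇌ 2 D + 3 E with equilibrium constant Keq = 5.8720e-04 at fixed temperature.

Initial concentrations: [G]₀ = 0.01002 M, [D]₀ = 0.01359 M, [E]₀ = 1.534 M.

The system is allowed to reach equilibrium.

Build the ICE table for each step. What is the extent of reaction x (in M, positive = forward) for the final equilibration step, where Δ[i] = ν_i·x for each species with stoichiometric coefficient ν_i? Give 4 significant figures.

Q₀ = 6.64 vs Keq = 5.8720e-04 ⇒ Q>K, reverse
Step 1:
                    G           D           E
  Initial     0.01002     0.01359       1.534
  Change      0.01329    -0.01329    -0.01993
  Equil       0.02331  3.0315e-04       1.514
  solve Keq expr → x = -0.006643; check Q = 5.8720e-04

x = -0.006643 M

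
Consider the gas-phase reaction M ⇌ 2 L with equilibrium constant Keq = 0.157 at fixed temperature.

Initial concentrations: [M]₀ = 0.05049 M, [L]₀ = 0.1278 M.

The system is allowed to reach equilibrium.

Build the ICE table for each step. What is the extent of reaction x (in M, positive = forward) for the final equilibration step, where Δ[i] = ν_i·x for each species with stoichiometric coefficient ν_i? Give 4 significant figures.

Q₀ = 0.3235 vs Keq = 0.157 ⇒ Q>K, reverse
Step 1:
                  M         L
  init      0.05049    0.1278
  Δ          0.0137  -0.02741
  eq        0.06419    0.1004
  solve Keq expr → x = -0.0137; check Q = 0.157

x = -0.0137 M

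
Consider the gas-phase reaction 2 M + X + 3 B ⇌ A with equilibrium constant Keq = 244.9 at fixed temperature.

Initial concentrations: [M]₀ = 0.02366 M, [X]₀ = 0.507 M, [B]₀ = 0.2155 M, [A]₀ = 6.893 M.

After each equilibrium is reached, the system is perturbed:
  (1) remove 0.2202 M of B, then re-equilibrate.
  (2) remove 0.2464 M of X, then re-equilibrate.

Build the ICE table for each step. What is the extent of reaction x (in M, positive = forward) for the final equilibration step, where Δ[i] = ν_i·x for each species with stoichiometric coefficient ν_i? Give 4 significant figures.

x = -0.01658 M

Q₀ = 2.4268e+06 vs Keq = 244.9 ⇒ Q>K, reverse
Step 1:
                    M           X           B           A
  Initial     0.02366       0.507      0.2155       6.893
  Change       0.3228      0.1614      0.4842     -0.1614
  Equil        0.3465      0.6684      0.6997       6.732
  solve Keq expr → x = -0.1614; check Q = 244.9
Then remove 0.2202 M of B.
Step 2:
                    M           X           B           A
  Initial      0.3465      0.6684      0.4795       6.732
  Change      0.07878     0.03939      0.1182    -0.03939
  Equil        0.4252      0.7078      0.5977       6.692
  solve Keq expr → x = -0.03939; check Q = 244.9
Then remove 0.2464 M of X.
Step 3:
                    M           X           B           A
  Initial      0.4252      0.4614      0.5977       6.692
  Change      0.03317     0.01658     0.04975    -0.01658
  Equil        0.4584       0.478      0.6474       6.676
  solve Keq expr → x = -0.01658; check Q = 244.9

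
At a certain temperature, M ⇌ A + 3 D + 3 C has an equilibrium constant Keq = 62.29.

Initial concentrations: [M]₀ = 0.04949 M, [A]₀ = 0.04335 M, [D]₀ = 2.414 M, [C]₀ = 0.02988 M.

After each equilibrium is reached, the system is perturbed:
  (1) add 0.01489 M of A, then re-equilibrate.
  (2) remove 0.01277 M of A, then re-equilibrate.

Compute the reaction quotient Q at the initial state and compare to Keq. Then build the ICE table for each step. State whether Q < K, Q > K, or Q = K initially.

Q₀ = 3.2872e-04 vs Keq = 62.29 ⇒ Q<K, forward
Step 1:
                   M          A          D          C
  I          0.04949    0.04335      2.414    0.02988
  C         -0.04935    0.04935      0.148      0.148
  E       1.4098e-04     0.0927      2.562     0.1779
  solve Keq expr → x = 0.04935; check Q = 62.29
Then add 0.01489 M of A.
Step 2:
                   M          A          D          C
  I       1.4098e-04     0.1076      2.562     0.1779
  C       2.2412e-05 -2.2412e-05 -6.7237e-05 -6.7237e-05
  E       1.6339e-04     0.1076      2.562     0.1779
  solve Keq expr → x = -2.2412e-05; check Q = 62.29
Then remove 0.01277 M of A.
Step 3:
                   M          A          D          C
  I       1.6339e-04     0.0948      2.562     0.1779
  C       -1.9218e-05 1.9218e-05 5.7654e-05 5.7654e-05
  E       1.4417e-04    0.09482      2.562     0.1779
  solve Keq expr → x = 1.9218e-05; check Q = 62.29

Q₀ = 3.2872e-04; Q < K (proceeds forward)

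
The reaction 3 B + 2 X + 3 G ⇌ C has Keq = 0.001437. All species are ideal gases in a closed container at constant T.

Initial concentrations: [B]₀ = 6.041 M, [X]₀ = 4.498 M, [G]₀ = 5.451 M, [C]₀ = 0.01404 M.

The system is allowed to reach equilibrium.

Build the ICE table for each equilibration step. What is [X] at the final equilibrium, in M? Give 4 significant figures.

Q₀ = 1.9434e-08 vs Keq = 0.001437 ⇒ Q<K, forward
Step 1:
                  B         X         G         C
  init        6.041     4.498     5.451   0.01404
  Δ          -3.397    -2.265    -3.397     1.132
  eq          2.644     2.233     2.054     1.147
  solve Keq expr → x = 1.132; check Q = 0.001437

[X]_eq = 2.233 M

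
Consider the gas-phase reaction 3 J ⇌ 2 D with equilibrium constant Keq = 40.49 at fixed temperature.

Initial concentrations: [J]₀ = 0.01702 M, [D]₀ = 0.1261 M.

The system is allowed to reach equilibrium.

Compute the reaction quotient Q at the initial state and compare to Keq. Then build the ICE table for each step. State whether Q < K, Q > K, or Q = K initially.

Q₀ = 3225 vs Keq = 40.49 ⇒ Q>K, reverse
Step 1:
                  J         D
  Initial   0.01702    0.1261
  Change    0.04428  -0.02952
  Equil      0.0613   0.09658
  solve Keq expr → x = -0.01476; check Q = 40.49

Q₀ = 3225; Q > K (proceeds reverse)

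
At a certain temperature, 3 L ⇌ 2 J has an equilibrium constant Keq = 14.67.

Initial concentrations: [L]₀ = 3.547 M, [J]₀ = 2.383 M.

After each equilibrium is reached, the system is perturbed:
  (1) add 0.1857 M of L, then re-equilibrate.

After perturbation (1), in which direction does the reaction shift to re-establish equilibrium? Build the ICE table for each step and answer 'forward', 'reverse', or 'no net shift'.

Direction: forward

Q₀ = 0.1273 vs Keq = 14.67 ⇒ Q<K, forward
Step 1:
                   L          J
  Initial      3.547      2.383
  Change      -2.508      1.672
  Equil        1.039      4.055
  solve Keq expr → x = 0.8361; check Q = 14.67
Then add 0.1857 M of L.
Step 2:
                   L          J
  Initial      1.224      4.055
  Change     -0.1668     0.1112
  Equil        1.058      4.166
  solve Keq expr → x = 0.0556; check Q = 14.67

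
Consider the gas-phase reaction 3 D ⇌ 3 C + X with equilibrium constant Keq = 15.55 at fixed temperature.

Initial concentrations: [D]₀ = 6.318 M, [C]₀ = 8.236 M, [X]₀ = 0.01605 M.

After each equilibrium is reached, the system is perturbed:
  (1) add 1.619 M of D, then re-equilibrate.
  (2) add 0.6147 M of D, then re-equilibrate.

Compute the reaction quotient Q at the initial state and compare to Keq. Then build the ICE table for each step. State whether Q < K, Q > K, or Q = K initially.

Q₀ = 0.03555; Q < K (proceeds forward)

Q₀ = 0.03555 vs Keq = 15.55 ⇒ Q<K, forward
Step 1:
                   D          C          X
  Initial      6.318      8.236    0.01605
  Change      -2.367      2.367     0.7889
  Equil        3.951       10.6     0.8049
  solve Keq expr → x = 0.7889; check Q = 15.55
Then add 1.619 M of D.
Step 2:
                   D          C          X
  Initial       5.57       10.6     0.8049
  Change     -0.8504     0.8504     0.2835
  Equil         4.72      11.45      1.088
  solve Keq expr → x = 0.2835; check Q = 15.55
Then add 0.6147 M of D.
Step 3:
                   D          C          X
  Initial      5.335      11.45      1.088
  Change     -0.3249     0.3249     0.1083
  Equil         5.01      11.78      1.197
  solve Keq expr → x = 0.1083; check Q = 15.55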